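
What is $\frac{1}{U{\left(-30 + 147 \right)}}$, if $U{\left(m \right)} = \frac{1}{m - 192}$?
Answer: $-75$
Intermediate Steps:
$U{\left(m \right)} = \frac{1}{-192 + m}$
$\frac{1}{U{\left(-30 + 147 \right)}} = \frac{1}{\frac{1}{-192 + \left(-30 + 147\right)}} = \frac{1}{\frac{1}{-192 + 117}} = \frac{1}{\frac{1}{-75}} = \frac{1}{- \frac{1}{75}} = -75$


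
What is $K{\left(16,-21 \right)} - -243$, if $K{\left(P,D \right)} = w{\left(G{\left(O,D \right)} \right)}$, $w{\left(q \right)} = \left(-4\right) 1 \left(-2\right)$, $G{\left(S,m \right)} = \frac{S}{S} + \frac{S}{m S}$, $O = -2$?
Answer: $251$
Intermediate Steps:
$G{\left(S,m \right)} = 1 + \frac{1}{m}$ ($G{\left(S,m \right)} = 1 + \frac{S}{S m} = 1 + S \frac{1}{S m} = 1 + \frac{1}{m}$)
$w{\left(q \right)} = 8$ ($w{\left(q \right)} = \left(-4\right) \left(-2\right) = 8$)
$K{\left(P,D \right)} = 8$
$K{\left(16,-21 \right)} - -243 = 8 - -243 = 8 + 243 = 251$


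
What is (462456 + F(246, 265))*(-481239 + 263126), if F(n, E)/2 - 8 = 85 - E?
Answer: -100792634656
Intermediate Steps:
F(n, E) = 186 - 2*E (F(n, E) = 16 + 2*(85 - E) = 16 + (170 - 2*E) = 186 - 2*E)
(462456 + F(246, 265))*(-481239 + 263126) = (462456 + (186 - 2*265))*(-481239 + 263126) = (462456 + (186 - 530))*(-218113) = (462456 - 344)*(-218113) = 462112*(-218113) = -100792634656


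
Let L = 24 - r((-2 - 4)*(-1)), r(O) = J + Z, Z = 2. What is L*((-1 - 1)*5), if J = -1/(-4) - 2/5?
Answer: -443/2 ≈ -221.50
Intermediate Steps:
J = -3/20 (J = -1*(-¼) - 2*⅕ = ¼ - ⅖ = -3/20 ≈ -0.15000)
r(O) = 37/20 (r(O) = -3/20 + 2 = 37/20)
L = 443/20 (L = 24 - 1*37/20 = 24 - 37/20 = 443/20 ≈ 22.150)
L*((-1 - 1)*5) = 443*((-1 - 1)*5)/20 = 443*(-2*5)/20 = (443/20)*(-10) = -443/2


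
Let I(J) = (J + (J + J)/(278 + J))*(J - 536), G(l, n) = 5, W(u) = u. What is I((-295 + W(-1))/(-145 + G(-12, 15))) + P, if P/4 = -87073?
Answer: -1049151375634/3002475 ≈ -3.4943e+5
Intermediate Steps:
P = -348292 (P = 4*(-87073) = -348292)
I(J) = (-536 + J)*(J + 2*J/(278 + J)) (I(J) = (J + (2*J)/(278 + J))*(-536 + J) = (J + 2*J/(278 + J))*(-536 + J) = (-536 + J)*(J + 2*J/(278 + J)))
I((-295 + W(-1))/(-145 + G(-12, 15))) + P = ((-295 - 1)/(-145 + 5))*(-150080 + ((-295 - 1)/(-145 + 5))² - 256*(-295 - 1)/(-145 + 5))/(278 + (-295 - 1)/(-145 + 5)) - 348292 = (-296/(-140))*(-150080 + (-296/(-140))² - (-75776)/(-140))/(278 - 296/(-140)) - 348292 = (-296*(-1/140))*(-150080 + (-296*(-1/140))² - (-75776)*(-1)/140)/(278 - 296*(-1/140)) - 348292 = 74*(-150080 + (74/35)² - 256*74/35)/(35*(278 + 74/35)) - 348292 = 74*(-150080 + 5476/1225 - 18944/35)/(35*(9804/35)) - 348292 = (74/35)*(35/9804)*(-184505564/1225) - 348292 = -3413352934/3002475 - 348292 = -1049151375634/3002475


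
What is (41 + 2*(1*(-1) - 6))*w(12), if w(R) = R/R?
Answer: 27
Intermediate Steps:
w(R) = 1
(41 + 2*(1*(-1) - 6))*w(12) = (41 + 2*(1*(-1) - 6))*1 = (41 + 2*(-1 - 6))*1 = (41 + 2*(-7))*1 = (41 - 14)*1 = 27*1 = 27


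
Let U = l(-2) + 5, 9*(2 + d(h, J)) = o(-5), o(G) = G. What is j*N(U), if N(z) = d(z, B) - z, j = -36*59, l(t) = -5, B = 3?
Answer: 5428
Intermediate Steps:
d(h, J) = -23/9 (d(h, J) = -2 + (1/9)*(-5) = -2 - 5/9 = -23/9)
U = 0 (U = -5 + 5 = 0)
j = -2124
N(z) = -23/9 - z
j*N(U) = -2124*(-23/9 - 1*0) = -2124*(-23/9 + 0) = -2124*(-23/9) = 5428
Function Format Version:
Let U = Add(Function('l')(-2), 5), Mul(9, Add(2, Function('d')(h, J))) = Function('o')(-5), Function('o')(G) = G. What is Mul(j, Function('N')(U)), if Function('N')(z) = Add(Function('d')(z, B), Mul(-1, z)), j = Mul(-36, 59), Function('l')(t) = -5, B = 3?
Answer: 5428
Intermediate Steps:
Function('d')(h, J) = Rational(-23, 9) (Function('d')(h, J) = Add(-2, Mul(Rational(1, 9), -5)) = Add(-2, Rational(-5, 9)) = Rational(-23, 9))
U = 0 (U = Add(-5, 5) = 0)
j = -2124
Function('N')(z) = Add(Rational(-23, 9), Mul(-1, z))
Mul(j, Function('N')(U)) = Mul(-2124, Add(Rational(-23, 9), Mul(-1, 0))) = Mul(-2124, Add(Rational(-23, 9), 0)) = Mul(-2124, Rational(-23, 9)) = 5428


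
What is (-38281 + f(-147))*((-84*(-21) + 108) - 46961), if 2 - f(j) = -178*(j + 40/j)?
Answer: 427467842615/147 ≈ 2.9079e+9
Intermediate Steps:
f(j) = 2 + 178*j + 7120/j (f(j) = 2 - (-178)*(j + 40/j) = 2 - (-7120/j - 178*j) = 2 + (178*j + 7120/j) = 2 + 178*j + 7120/j)
(-38281 + f(-147))*((-84*(-21) + 108) - 46961) = (-38281 + (2 + 178*(-147) + 7120/(-147)))*((-84*(-21) + 108) - 46961) = (-38281 + (2 - 26166 + 7120*(-1/147)))*((1764 + 108) - 46961) = (-38281 + (2 - 26166 - 7120/147))*(1872 - 46961) = (-38281 - 3853228/147)*(-45089) = -9480535/147*(-45089) = 427467842615/147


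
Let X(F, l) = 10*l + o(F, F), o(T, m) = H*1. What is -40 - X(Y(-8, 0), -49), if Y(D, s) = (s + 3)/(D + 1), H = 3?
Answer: 447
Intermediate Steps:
o(T, m) = 3 (o(T, m) = 3*1 = 3)
Y(D, s) = (3 + s)/(1 + D)
X(F, l) = 3 + 10*l (X(F, l) = 10*l + 3 = 3 + 10*l)
-40 - X(Y(-8, 0), -49) = -40 - (3 + 10*(-49)) = -40 - (3 - 490) = -40 - 1*(-487) = -40 + 487 = 447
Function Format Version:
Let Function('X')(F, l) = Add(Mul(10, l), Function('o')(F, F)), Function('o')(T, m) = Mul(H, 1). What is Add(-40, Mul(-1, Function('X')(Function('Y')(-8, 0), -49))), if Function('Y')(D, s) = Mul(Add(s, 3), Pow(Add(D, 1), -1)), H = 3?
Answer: 447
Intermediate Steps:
Function('o')(T, m) = 3 (Function('o')(T, m) = Mul(3, 1) = 3)
Function('Y')(D, s) = Mul(Pow(Add(1, D), -1), Add(3, s)) (Function('Y')(D, s) = Mul(Add(3, s), Pow(Add(1, D), -1)) = Mul(Pow(Add(1, D), -1), Add(3, s)))
Function('X')(F, l) = Add(3, Mul(10, l)) (Function('X')(F, l) = Add(Mul(10, l), 3) = Add(3, Mul(10, l)))
Add(-40, Mul(-1, Function('X')(Function('Y')(-8, 0), -49))) = Add(-40, Mul(-1, Add(3, Mul(10, -49)))) = Add(-40, Mul(-1, Add(3, -490))) = Add(-40, Mul(-1, -487)) = Add(-40, 487) = 447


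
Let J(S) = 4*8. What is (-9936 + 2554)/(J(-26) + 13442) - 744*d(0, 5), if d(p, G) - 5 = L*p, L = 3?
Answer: -25065331/6737 ≈ -3720.5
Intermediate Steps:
J(S) = 32
d(p, G) = 5 + 3*p
(-9936 + 2554)/(J(-26) + 13442) - 744*d(0, 5) = (-9936 + 2554)/(32 + 13442) - 744*(5 + 3*0) = -7382/13474 - 744*(5 + 0) = -7382*1/13474 - 744*5 = -3691/6737 - 3720 = -25065331/6737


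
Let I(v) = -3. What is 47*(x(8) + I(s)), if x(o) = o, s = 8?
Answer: 235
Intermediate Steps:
47*(x(8) + I(s)) = 47*(8 - 3) = 47*5 = 235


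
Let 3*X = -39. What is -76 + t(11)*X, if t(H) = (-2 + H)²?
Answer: -1129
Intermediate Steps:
X = -13 (X = (⅓)*(-39) = -13)
-76 + t(11)*X = -76 + (-2 + 11)²*(-13) = -76 + 9²*(-13) = -76 + 81*(-13) = -76 - 1053 = -1129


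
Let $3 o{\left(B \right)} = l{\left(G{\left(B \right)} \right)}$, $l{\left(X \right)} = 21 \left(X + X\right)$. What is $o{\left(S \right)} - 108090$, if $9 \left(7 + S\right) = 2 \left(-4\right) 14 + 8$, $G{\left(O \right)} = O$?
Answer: $- \frac{975148}{9} \approx -1.0835 \cdot 10^{5}$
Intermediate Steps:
$l{\left(X \right)} = 42 X$ ($l{\left(X \right)} = 21 \cdot 2 X = 42 X$)
$S = - \frac{167}{9}$ ($S = -7 + \frac{2 \left(-4\right) 14 + 8}{9} = -7 + \frac{\left(-8\right) 14 + 8}{9} = -7 + \frac{-112 + 8}{9} = -7 + \frac{1}{9} \left(-104\right) = -7 - \frac{104}{9} = - \frac{167}{9} \approx -18.556$)
$o{\left(B \right)} = 14 B$ ($o{\left(B \right)} = \frac{42 B}{3} = 14 B$)
$o{\left(S \right)} - 108090 = 14 \left(- \frac{167}{9}\right) - 108090 = - \frac{2338}{9} - 108090 = - \frac{975148}{9}$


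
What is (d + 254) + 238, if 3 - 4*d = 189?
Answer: 891/2 ≈ 445.50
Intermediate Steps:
d = -93/2 (d = ¾ - ¼*189 = ¾ - 189/4 = -93/2 ≈ -46.500)
(d + 254) + 238 = (-93/2 + 254) + 238 = 415/2 + 238 = 891/2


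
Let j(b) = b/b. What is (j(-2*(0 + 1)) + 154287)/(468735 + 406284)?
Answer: 154288/875019 ≈ 0.17633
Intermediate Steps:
j(b) = 1
(j(-2*(0 + 1)) + 154287)/(468735 + 406284) = (1 + 154287)/(468735 + 406284) = 154288/875019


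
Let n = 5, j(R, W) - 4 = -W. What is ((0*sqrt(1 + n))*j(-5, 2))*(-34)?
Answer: 0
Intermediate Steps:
j(R, W) = 4 - W
((0*sqrt(1 + n))*j(-5, 2))*(-34) = ((0*sqrt(1 + 5))*(4 - 1*2))*(-34) = ((0*sqrt(6))*(4 - 2))*(-34) = (0*2)*(-34) = 0*(-34) = 0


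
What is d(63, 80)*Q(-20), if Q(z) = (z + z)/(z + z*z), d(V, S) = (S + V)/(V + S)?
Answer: -2/19 ≈ -0.10526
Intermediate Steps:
d(V, S) = 1 (d(V, S) = (S + V)/(S + V) = 1)
Q(z) = 2*z/(z + z²) (Q(z) = (2*z)/(z + z²) = 2*z/(z + z²))
d(63, 80)*Q(-20) = 1*(2/(1 - 20)) = 1*(2/(-19)) = 1*(2*(-1/19)) = 1*(-2/19) = -2/19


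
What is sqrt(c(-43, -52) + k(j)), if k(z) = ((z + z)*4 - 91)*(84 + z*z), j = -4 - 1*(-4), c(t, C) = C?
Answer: 4*I*sqrt(481) ≈ 87.727*I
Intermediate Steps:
j = 0 (j = -4 + 4 = 0)
k(z) = (-91 + 8*z)*(84 + z**2) (k(z) = ((2*z)*4 - 91)*(84 + z**2) = (8*z - 91)*(84 + z**2) = (-91 + 8*z)*(84 + z**2))
sqrt(c(-43, -52) + k(j)) = sqrt(-52 + (-7644 - 91*0**2 + 8*0**3 + 672*0)) = sqrt(-52 + (-7644 - 91*0 + 8*0 + 0)) = sqrt(-52 + (-7644 + 0 + 0 + 0)) = sqrt(-52 - 7644) = sqrt(-7696) = 4*I*sqrt(481)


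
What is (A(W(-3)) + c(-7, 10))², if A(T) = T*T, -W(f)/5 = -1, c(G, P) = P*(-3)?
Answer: 25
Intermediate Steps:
c(G, P) = -3*P
W(f) = 5 (W(f) = -5*(-1) = 5)
A(T) = T²
(A(W(-3)) + c(-7, 10))² = (5² - 3*10)² = (25 - 30)² = (-5)² = 25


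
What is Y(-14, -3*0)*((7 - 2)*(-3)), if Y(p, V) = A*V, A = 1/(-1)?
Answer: 0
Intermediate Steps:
A = -1
Y(p, V) = -V
Y(-14, -3*0)*((7 - 2)*(-3)) = (-(-3)*0)*((7 - 2)*(-3)) = (-1*0)*(5*(-3)) = 0*(-15) = 0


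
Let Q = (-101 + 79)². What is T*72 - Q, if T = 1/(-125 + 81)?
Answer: -5342/11 ≈ -485.64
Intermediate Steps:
T = -1/44 (T = 1/(-44) = -1/44 ≈ -0.022727)
Q = 484 (Q = (-22)² = 484)
T*72 - Q = -1/44*72 - 1*484 = -18/11 - 484 = -5342/11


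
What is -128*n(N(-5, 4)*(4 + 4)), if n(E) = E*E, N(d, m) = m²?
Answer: -2097152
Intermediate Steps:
n(E) = E²
-128*n(N(-5, 4)*(4 + 4)) = -128*256*(4 + 4)² = -128*(16*8)² = -128*128² = -128*16384 = -2097152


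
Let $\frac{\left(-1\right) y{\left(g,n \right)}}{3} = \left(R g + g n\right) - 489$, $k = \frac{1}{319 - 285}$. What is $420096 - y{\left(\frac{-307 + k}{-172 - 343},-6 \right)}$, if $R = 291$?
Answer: $\frac{1467823485}{3502} \approx 4.1914 \cdot 10^{5}$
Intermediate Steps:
$k = \frac{1}{34} \approx 0.029412$
$y{\left(g,n \right)} = 1467 - 873 g - 3 g n$ ($y{\left(g,n \right)} = - 3 \left(\left(291 g + g n\right) - 489\right) = - 3 \left(-489 + 291 g + g n\right) = 1467 - 873 g - 3 g n$)
$420096 - y{\left(\frac{-307 + k}{-172 - 343},-6 \right)} = 420096 - \left(1467 - 873 \frac{-307 + \frac{1}{34}}{-172 - 343} - 3 \frac{-307 + \frac{1}{34}}{-172 - 343} \left(-6\right)\right) = 420096 - \left(1467 - 873 \left(- \frac{10437}{34 \left(-515\right)}\right) - 3 \left(- \frac{10437}{34 \left(-515\right)}\right) \left(-6\right)\right) = 420096 - \left(1467 - 873 \left(\left(- \frac{10437}{34}\right) \left(- \frac{1}{515}\right)\right) - 3 \left(\left(- \frac{10437}{34}\right) \left(- \frac{1}{515}\right)\right) \left(-6\right)\right) = 420096 - \left(1467 - \frac{9111501}{17510} - \frac{31311}{17510} \left(-6\right)\right) = 420096 - \left(1467 - \frac{9111501}{17510} + \frac{93933}{8755}\right) = 420096 - \frac{3352707}{3502} = \frac{1467823485}{3502}$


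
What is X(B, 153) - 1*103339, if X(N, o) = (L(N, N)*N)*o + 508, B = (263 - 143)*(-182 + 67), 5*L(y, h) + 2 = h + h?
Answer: 11655669729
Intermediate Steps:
L(y, h) = -⅖ + 2*h/5 (L(y, h) = -⅖ + (h + h)/5 = -⅖ + (2*h)/5 = -⅖ + 2*h/5)
B = -13800 (B = 120*(-115) = -13800)
X(N, o) = 508 + N*o*(-⅖ + 2*N/5) (X(N, o) = ((-⅖ + 2*N/5)*N)*o + 508 = (N*(-⅖ + 2*N/5))*o + 508 = N*o*(-⅖ + 2*N/5) + 508 = 508 + N*o*(-⅖ + 2*N/5))
X(B, 153) - 1*103339 = (508 + (⅖)*(-13800)*153*(-1 - 13800)) - 1*103339 = (508 + (⅖)*(-13800)*153*(-13801)) - 103339 = (508 + 11655772560) - 103339 = 11655773068 - 103339 = 11655669729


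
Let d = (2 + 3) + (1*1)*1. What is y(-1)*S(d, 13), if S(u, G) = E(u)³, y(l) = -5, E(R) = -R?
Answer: 1080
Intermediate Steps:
d = 6 (d = 5 + 1*1 = 5 + 1 = 6)
S(u, G) = -u³ (S(u, G) = (-u)³ = -u³)
y(-1)*S(d, 13) = -(-5)*6³ = -(-5)*216 = -5*(-216) = 1080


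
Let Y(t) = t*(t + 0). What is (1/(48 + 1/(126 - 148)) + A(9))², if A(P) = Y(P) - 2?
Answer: 6950056689/1113025 ≈ 6244.3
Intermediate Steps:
Y(t) = t² (Y(t) = t*t = t²)
A(P) = -2 + P² (A(P) = P² - 2 = -2 + P²)
(1/(48 + 1/(126 - 148)) + A(9))² = (1/(48 + 1/(126 - 148)) + (-2 + 9²))² = (1/(48 + 1/(-22)) + (-2 + 81))² = (1/(48 - 1/22) + 79)² = (1/(1055/22) + 79)² = (22/1055 + 79)² = (83367/1055)² = 6950056689/1113025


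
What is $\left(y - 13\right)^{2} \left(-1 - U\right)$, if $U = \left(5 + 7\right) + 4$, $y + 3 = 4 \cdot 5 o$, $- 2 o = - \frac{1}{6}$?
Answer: $- \frac{31433}{9} \approx -3492.6$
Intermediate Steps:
$o = \frac{1}{12}$ ($o = - \frac{\left(-1\right) \frac{1}{6}}{2} = \left(- \frac{1}{2}\right) \left(- \frac{1}{6}\right) = \frac{1}{12} \approx 0.083333$)
$y = - \frac{4}{3}$ ($y = -3 + 4 \cdot 5 \cdot \frac{1}{12} = -3 + 20 \cdot \frac{1}{12} = -3 + \frac{5}{3} = - \frac{4}{3} \approx -1.3333$)
$U = 16$ ($U = 12 + 4 = 16$)
$\left(y - 13\right)^{2} \left(-1 - U\right) = \left(- \frac{4}{3} - 13\right)^{2} \left(-1 - 16\right) = \left(- \frac{43}{3}\right)^{2} \left(-1 - 16\right) = \frac{1849}{9} \left(-17\right) = - \frac{31433}{9}$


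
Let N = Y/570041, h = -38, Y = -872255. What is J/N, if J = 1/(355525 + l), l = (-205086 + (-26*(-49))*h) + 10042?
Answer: -570041/97752745595 ≈ -5.8315e-6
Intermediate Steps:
l = -243456 (l = (-205086 - 26*(-49)*(-38)) + 10042 = (-205086 + 1274*(-38)) + 10042 = (-205086 - 48412) + 10042 = -253498 + 10042 = -243456)
N = -872255/570041 ≈ -1.5302
J = 1/112069 (J = 1/(355525 - 243456) = 1/112069 ≈ 8.9231e-6)
J/N = 1/(112069*(-872255/570041)) = (1/112069)*(-570041/872255) = -570041/97752745595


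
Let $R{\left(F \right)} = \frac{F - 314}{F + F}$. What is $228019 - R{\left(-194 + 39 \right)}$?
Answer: $\frac{70685421}{310} \approx 2.2802 \cdot 10^{5}$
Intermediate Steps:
$R{\left(F \right)} = \frac{-314 + F}{2 F}$
$228019 - R{\left(-194 + 39 \right)} = 228019 - \frac{-314 + \left(-194 + 39\right)}{2 \left(-194 + 39\right)} = 228019 - \frac{-314 - 155}{2 \left(-155\right)} = 228019 - \frac{1}{2} \left(- \frac{1}{155}\right) \left(-469\right) = 228019 - \frac{469}{310} = \frac{70685421}{310}$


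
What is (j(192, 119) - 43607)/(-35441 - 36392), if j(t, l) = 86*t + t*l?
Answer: 4247/71833 ≈ 0.059123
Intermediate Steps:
j(t, l) = 86*t + l*t
(j(192, 119) - 43607)/(-35441 - 36392) = (192*(86 + 119) - 43607)/(-35441 - 36392) = (192*205 - 43607)/(-71833) = (39360 - 43607)*(-1/71833) = -4247*(-1/71833) = 4247/71833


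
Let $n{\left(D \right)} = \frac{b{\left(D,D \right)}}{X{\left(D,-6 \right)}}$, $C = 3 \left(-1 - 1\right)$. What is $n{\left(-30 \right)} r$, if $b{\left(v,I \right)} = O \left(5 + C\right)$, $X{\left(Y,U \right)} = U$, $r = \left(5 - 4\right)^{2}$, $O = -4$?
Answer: $- \frac{2}{3} \approx -0.66667$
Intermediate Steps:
$r = 1$ ($r = 1^{2} = 1$)
$C = -6$ ($C = 3 \left(-2\right) = -6$)
$b{\left(v,I \right)} = 4$ ($b{\left(v,I \right)} = - 4 \left(5 - 6\right) = \left(-4\right) \left(-1\right) = 4$)
$n{\left(D \right)} = - \frac{2}{3}$ ($n{\left(D \right)} = \frac{4}{-6} = 4 \left(- \frac{1}{6}\right) = - \frac{2}{3}$)
$n{\left(-30 \right)} r = \left(- \frac{2}{3}\right) 1 = - \frac{2}{3}$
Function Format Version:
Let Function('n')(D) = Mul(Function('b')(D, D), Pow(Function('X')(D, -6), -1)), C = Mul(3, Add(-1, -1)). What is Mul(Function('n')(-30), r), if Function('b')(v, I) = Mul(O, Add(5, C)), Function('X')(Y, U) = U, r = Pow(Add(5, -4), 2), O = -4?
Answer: Rational(-2, 3) ≈ -0.66667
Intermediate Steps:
r = 1 (r = Pow(1, 2) = 1)
C = -6 (C = Mul(3, -2) = -6)
Function('b')(v, I) = 4 (Function('b')(v, I) = Mul(-4, Add(5, -6)) = Mul(-4, -1) = 4)
Function('n')(D) = Rational(-2, 3) (Function('n')(D) = Mul(4, Pow(-6, -1)) = Mul(4, Rational(-1, 6)) = Rational(-2, 3))
Mul(Function('n')(-30), r) = Mul(Rational(-2, 3), 1) = Rational(-2, 3)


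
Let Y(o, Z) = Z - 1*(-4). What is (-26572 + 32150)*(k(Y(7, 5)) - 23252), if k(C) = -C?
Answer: -129749858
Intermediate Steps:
Y(o, Z) = 4 + Z (Y(o, Z) = Z + 4 = 4 + Z)
(-26572 + 32150)*(k(Y(7, 5)) - 23252) = (-26572 + 32150)*(-(4 + 5) - 23252) = 5578*(-1*9 - 23252) = 5578*(-9 - 23252) = 5578*(-23261) = -129749858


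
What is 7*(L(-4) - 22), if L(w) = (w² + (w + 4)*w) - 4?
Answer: -70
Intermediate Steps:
L(w) = -4 + w² + w*(4 + w) (L(w) = (w² + (4 + w)*w) - 4 = (w² + w*(4 + w)) - 4 = -4 + w² + w*(4 + w))
7*(L(-4) - 22) = 7*((-4 + 2*(-4)² + 4*(-4)) - 22) = 7*((-4 + 2*16 - 16) - 22) = 7*((-4 + 32 - 16) - 22) = 7*(12 - 22) = 7*(-10) = -70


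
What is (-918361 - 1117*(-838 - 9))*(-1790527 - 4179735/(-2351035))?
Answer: -23353107424772796/470207 ≈ -4.9666e+10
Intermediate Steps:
(-918361 - 1117*(-838 - 9))*(-1790527 - 4179735/(-2351035)) = (-918361 - 1117*(-847))*(-1790527 - 4179735*(-1/2351035)) = (-918361 + 946099)*(-1790527 + 835947/470207) = 27738*(-841917493142/470207) = -23353107424772796/470207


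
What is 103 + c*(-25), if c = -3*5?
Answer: 478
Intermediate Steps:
c = -15
103 + c*(-25) = 103 - 15*(-25) = 103 + 375 = 478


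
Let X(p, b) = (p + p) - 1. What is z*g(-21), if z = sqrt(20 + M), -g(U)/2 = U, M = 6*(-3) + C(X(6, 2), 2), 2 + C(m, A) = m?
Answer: 42*sqrt(11) ≈ 139.30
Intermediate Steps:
X(p, b) = -1 + 2*p (X(p, b) = 2*p - 1 = -1 + 2*p)
C(m, A) = -2 + m
M = -9 (M = 6*(-3) + (-2 + (-1 + 2*6)) = -18 + (-2 + (-1 + 12)) = -18 + (-2 + 11) = -18 + 9 = -9)
g(U) = -2*U
z = sqrt(11) (z = sqrt(20 - 9) = sqrt(11) ≈ 3.3166)
z*g(-21) = sqrt(11)*(-2*(-21)) = sqrt(11)*42 = 42*sqrt(11)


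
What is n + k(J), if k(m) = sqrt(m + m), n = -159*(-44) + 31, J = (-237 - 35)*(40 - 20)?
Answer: 7027 + 8*I*sqrt(170) ≈ 7027.0 + 104.31*I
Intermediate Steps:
J = -5440 (J = -272*20 = -5440)
n = 7027 (n = 6996 + 31 = 7027)
k(m) = sqrt(2)*sqrt(m) (k(m) = sqrt(2*m) = sqrt(2)*sqrt(m))
n + k(J) = 7027 + sqrt(2)*sqrt(-5440) = 7027 + sqrt(2)*(8*I*sqrt(85)) = 7027 + 8*I*sqrt(170)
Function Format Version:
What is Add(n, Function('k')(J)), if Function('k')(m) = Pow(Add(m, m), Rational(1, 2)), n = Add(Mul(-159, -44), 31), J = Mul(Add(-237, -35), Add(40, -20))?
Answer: Add(7027, Mul(8, I, Pow(170, Rational(1, 2)))) ≈ Add(7027.0, Mul(104.31, I))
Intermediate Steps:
J = -5440 (J = Mul(-272, 20) = -5440)
n = 7027 (n = Add(6996, 31) = 7027)
Function('k')(m) = Mul(Pow(2, Rational(1, 2)), Pow(m, Rational(1, 2))) (Function('k')(m) = Pow(Mul(2, m), Rational(1, 2)) = Mul(Pow(2, Rational(1, 2)), Pow(m, Rational(1, 2))))
Add(n, Function('k')(J)) = Add(7027, Mul(Pow(2, Rational(1, 2)), Pow(-5440, Rational(1, 2)))) = Add(7027, Mul(Pow(2, Rational(1, 2)), Mul(8, I, Pow(85, Rational(1, 2))))) = Add(7027, Mul(8, I, Pow(170, Rational(1, 2))))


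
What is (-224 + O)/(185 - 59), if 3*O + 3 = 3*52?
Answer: -173/126 ≈ -1.3730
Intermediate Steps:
O = 51 (O = -1 + (3*52)/3 = -1 + (1/3)*156 = -1 + 52 = 51)
(-224 + O)/(185 - 59) = (-224 + 51)/(185 - 59) = -173/126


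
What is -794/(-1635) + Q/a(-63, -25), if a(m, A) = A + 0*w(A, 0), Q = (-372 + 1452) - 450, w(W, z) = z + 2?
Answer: -40408/1635 ≈ -24.714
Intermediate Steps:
w(W, z) = 2 + z
Q = 630 (Q = 1080 - 450 = 630)
a(m, A) = A (a(m, A) = A + 0*(2 + 0) = A + 0*2 = A + 0 = A)
-794/(-1635) + Q/a(-63, -25) = -794/(-1635) + 630/(-25) = -794*(-1/1635) + 630*(-1/25) = 794/1635 - 126/5 = -40408/1635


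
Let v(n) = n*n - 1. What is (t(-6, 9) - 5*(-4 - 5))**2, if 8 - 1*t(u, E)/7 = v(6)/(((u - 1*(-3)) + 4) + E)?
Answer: 23409/4 ≈ 5852.3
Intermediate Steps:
v(n) = -1 + n**2 (v(n) = n**2 - 1 = -1 + n**2)
t(u, E) = 56 - 245/(7 + E + u) (t(u, E) = 56 - 7*(-1 + 6**2)/(((u - 1*(-3)) + 4) + E) = 56 - 7*(-1 + 36)/(((u + 3) + 4) + E) = 56 - 245/(((3 + u) + 4) + E) = 56 - 245/((7 + u) + E) = 56 - 245/(7 + E + u))
(t(-6, 9) - 5*(-4 - 5))**2 = (7*(21 + 8*9 + 8*(-6))/(7 + 9 - 6) - 5*(-4 - 5))**2 = (7*(21 + 72 - 48)/10 - 5*(-9))**2 = (7*(1/10)*45 + 45)**2 = (63/2 + 45)**2 = (153/2)**2 = 23409/4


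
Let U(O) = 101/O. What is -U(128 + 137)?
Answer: -101/265 ≈ -0.38113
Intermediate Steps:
-U(128 + 137) = -101/(128 + 137) = -101/265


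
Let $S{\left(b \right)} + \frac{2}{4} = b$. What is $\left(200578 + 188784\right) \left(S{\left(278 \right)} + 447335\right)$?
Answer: $174283298225$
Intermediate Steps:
$S{\left(b \right)} = - \frac{1}{2} + b$
$\left(200578 + 188784\right) \left(S{\left(278 \right)} + 447335\right) = \left(200578 + 188784\right) \left(\left(- \frac{1}{2} + 278\right) + 447335\right) = 389362 \left(\frac{555}{2} + 447335\right) = 389362 \cdot \frac{895225}{2} = 174283298225$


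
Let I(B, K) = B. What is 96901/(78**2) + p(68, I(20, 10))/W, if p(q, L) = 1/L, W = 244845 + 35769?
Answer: 45319629197/2845425960 ≈ 15.927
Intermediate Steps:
W = 280614
96901/(78**2) + p(68, I(20, 10))/W = 96901/(78**2) + 1/(20*280614) = 96901/6084 + (1/20)*(1/280614) = 96901*(1/6084) + 1/5612280 = 96901/6084 + 1/5612280 = 45319629197/2845425960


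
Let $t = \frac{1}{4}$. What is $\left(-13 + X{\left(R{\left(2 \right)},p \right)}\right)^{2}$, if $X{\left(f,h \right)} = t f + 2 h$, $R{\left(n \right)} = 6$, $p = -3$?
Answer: $\frac{1225}{4} \approx 306.25$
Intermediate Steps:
$t = \frac{1}{4} \approx 0.25$
$X{\left(f,h \right)} = 2 h + \frac{f}{4}$ ($X{\left(f,h \right)} = \frac{f}{4} + 2 h = 2 h + \frac{f}{4}$)
$\left(-13 + X{\left(R{\left(2 \right)},p \right)}\right)^{2} = \left(-13 + \left(2 \left(-3\right) + \frac{1}{4} \cdot 6\right)\right)^{2} = \left(-13 + \left(-6 + \frac{3}{2}\right)\right)^{2} = \left(-13 - \frac{9}{2}\right)^{2} = \left(- \frac{35}{2}\right)^{2} = \frac{1225}{4}$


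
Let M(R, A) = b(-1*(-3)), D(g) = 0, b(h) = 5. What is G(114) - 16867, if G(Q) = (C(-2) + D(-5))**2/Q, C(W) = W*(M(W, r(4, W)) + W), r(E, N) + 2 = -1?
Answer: -320467/19 ≈ -16867.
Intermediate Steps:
r(E, N) = -3 (r(E, N) = -2 - 1 = -3)
M(R, A) = 5
C(W) = W*(5 + W)
G(Q) = 36/Q (G(Q) = (-2*(5 - 2) + 0)**2/Q = (-2*3 + 0)**2/Q = (-6 + 0)**2/Q = (-6)**2/Q = 36/Q)
G(114) - 16867 = 36/114 - 16867 = 36*(1/114) - 16867 = 6/19 - 16867 = -320467/19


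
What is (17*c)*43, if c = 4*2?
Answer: 5848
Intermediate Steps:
c = 8
(17*c)*43 = (17*8)*43 = 136*43 = 5848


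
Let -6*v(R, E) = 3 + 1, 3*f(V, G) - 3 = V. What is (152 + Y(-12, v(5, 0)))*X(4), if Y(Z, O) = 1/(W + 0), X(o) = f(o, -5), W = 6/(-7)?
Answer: 6335/18 ≈ 351.94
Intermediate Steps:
W = -6/7 (W = 6*(-1/7) = -6/7 ≈ -0.85714)
f(V, G) = 1 + V/3
v(R, E) = -2/3 (v(R, E) = -(3 + 1)/6 = -1/6*4 = -2/3)
X(o) = 1 + o/3
Y(Z, O) = -7/6 (Y(Z, O) = 1/(-6/7 + 0) = 1/(-6/7) = -7/6)
(152 + Y(-12, v(5, 0)))*X(4) = (152 - 7/6)*(1 + (1/3)*4) = 905*(1 + 4/3)/6 = (905/6)*(7/3) = 6335/18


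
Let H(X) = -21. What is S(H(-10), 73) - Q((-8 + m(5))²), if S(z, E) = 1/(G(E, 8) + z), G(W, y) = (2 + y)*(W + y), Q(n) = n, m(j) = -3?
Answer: -95468/789 ≈ -121.00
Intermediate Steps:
S(z, E) = 1/(80 + z + 10*E) (S(z, E) = 1/((8² + 2*E + 2*8 + E*8) + z) = 1/((64 + 2*E + 16 + 8*E) + z) = 1/((80 + 10*E) + z) = 1/(80 + z + 10*E))
S(H(-10), 73) - Q((-8 + m(5))²) = 1/(80 - 21 + 10*73) - (-8 - 3)² = 1/(80 - 21 + 730) - 1*(-11)² = 1/789 - 1*121 = 1/789 - 121 = -95468/789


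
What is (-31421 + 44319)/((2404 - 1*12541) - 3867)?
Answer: -6449/7002 ≈ -0.92102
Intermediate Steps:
(-31421 + 44319)/((2404 - 1*12541) - 3867) = 12898/((2404 - 12541) - 3867) = 12898/(-10137 - 3867) = 12898/(-14004) = 12898*(-1/14004) = -6449/7002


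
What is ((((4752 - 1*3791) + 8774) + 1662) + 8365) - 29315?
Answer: -9553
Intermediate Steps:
((((4752 - 1*3791) + 8774) + 1662) + 8365) - 29315 = ((((4752 - 3791) + 8774) + 1662) + 8365) - 29315 = (((961 + 8774) + 1662) + 8365) - 29315 = ((9735 + 1662) + 8365) - 29315 = (11397 + 8365) - 29315 = 19762 - 29315 = -9553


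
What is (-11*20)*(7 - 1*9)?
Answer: 440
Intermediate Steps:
(-11*20)*(7 - 1*9) = -220*(7 - 9) = -220*(-2) = 440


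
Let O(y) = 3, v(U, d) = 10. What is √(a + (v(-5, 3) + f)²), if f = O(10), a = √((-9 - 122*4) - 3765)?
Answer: √(169 + I*√4262) ≈ 13.232 + 2.4669*I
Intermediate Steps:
a = I*√4262 (a = √((-9 - 61*8) - 3765) = √((-9 - 488) - 3765) = √(-497 - 3765) = √(-4262) = I*√4262 ≈ 65.284*I)
f = 3
√(a + (v(-5, 3) + f)²) = √(I*√4262 + (10 + 3)²) = √(I*√4262 + 13²) = √(I*√4262 + 169) = √(169 + I*√4262)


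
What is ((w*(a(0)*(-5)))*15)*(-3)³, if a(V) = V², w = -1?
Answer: 0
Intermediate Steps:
((w*(a(0)*(-5)))*15)*(-3)³ = (-0²*(-5)*15)*(-3)³ = (-0*(-5)*15)*(-27) = (-1*0*15)*(-27) = (0*15)*(-27) = 0*(-27) = 0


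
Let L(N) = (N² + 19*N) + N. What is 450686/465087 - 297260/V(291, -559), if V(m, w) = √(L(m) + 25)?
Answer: 450686/465087 - 148630*√90526/45263 ≈ -987.01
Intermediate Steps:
L(N) = N² + 20*N
V(m, w) = √(25 + m*(20 + m)) (V(m, w) = √(m*(20 + m) + 25) = √(25 + m*(20 + m)))
450686/465087 - 297260/V(291, -559) = 450686/465087 - 297260/√(25 + 291*(20 + 291)) = 450686*(1/465087) - 297260/√(25 + 291*311) = 450686/465087 - 297260/√(25 + 90501) = 450686/465087 - 297260*√90526/90526 = 450686/465087 - 148630*√90526/45263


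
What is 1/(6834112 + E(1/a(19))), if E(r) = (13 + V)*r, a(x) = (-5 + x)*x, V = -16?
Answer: 266/1817873789 ≈ 1.4632e-7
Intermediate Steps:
a(x) = x*(-5 + x)
E(r) = -3*r (E(r) = (13 - 16)*r = -3*r)
1/(6834112 + E(1/a(19))) = 1/(6834112 - 3*1/(19*(-5 + 19))) = 1/(6834112 - 3/(19*14)) = 1/(6834112 - 3/266) = 1/(1817873789/266) = 266/1817873789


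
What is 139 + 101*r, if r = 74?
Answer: 7613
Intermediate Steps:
139 + 101*r = 139 + 101*74 = 139 + 7474 = 7613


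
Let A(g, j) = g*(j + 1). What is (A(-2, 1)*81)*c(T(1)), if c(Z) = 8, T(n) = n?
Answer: -2592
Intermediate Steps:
A(g, j) = g*(1 + j)
(A(-2, 1)*81)*c(T(1)) = (-2*(1 + 1)*81)*8 = (-2*2*81)*8 = -4*81*8 = -324*8 = -2592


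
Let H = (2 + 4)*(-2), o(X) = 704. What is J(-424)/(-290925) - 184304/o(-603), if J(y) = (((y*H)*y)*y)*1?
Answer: -14532659249/4266900 ≈ -3405.9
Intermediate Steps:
H = -12 (H = 6*(-2) = -12)
J(y) = -12*y³ (J(y) = (((y*(-12))*y)*y)*1 = (((-12*y)*y)*y)*1 = ((-12*y²)*y)*1 = -12*y³*1 = -12*y³)
J(-424)/(-290925) - 184304/o(-603) = -12*(-424)³/(-290925) - 184304/704 = -12*(-76225024)*(-1/290925) - 184304*1/704 = 914700288*(-1/290925) - 11519/44 = -304900096/96975 - 11519/44 = -14532659249/4266900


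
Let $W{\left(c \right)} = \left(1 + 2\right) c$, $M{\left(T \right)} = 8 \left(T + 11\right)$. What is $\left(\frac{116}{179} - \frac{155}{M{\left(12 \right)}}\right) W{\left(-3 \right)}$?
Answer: $\frac{57609}{32936} \approx 1.7491$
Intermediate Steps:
$M{\left(T \right)} = 88 + 8 T$ ($M{\left(T \right)} = 8 \left(11 + T\right) = 88 + 8 T$)
$W{\left(c \right)} = 3 c$
$\left(\frac{116}{179} - \frac{155}{M{\left(12 \right)}}\right) W{\left(-3 \right)} = \left(\frac{116}{179} - \frac{155}{88 + 8 \cdot 12}\right) 3 \left(-3\right) = \left(116 \cdot \frac{1}{179} - \frac{155}{88 + 96}\right) \left(-9\right) = \left(\frac{116}{179} - \frac{155}{184}\right) \left(-9\right) = \left(- \frac{6401}{32936}\right) \left(-9\right) = \frac{57609}{32936}$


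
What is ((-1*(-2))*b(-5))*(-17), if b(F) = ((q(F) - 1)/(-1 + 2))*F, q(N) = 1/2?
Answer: -85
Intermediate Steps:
q(N) = ½
b(F) = -F/2 (b(F) = ((½ - 1)/(-1 + 2))*F = (-½/1)*F = (-½*1)*F = -F/2)
((-1*(-2))*b(-5))*(-17) = ((-1*(-2))*(-½*(-5)))*(-17) = (2*(5/2))*(-17) = 5*(-17) = -85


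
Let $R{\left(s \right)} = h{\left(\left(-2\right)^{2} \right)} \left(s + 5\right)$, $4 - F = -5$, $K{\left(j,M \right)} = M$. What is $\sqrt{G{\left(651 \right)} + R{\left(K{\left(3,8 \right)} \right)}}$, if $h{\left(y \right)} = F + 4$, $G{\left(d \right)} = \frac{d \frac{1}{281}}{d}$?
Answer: $\frac{\sqrt{13344690}}{281} \approx 13.0$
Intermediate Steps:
$F = 9$ ($F = 4 - -5 = 4 + 5 = 9$)
$G{\left(d \right)} = \frac{1}{281}$ ($G{\left(d \right)} = \frac{d \frac{1}{281}}{d} = \frac{\frac{1}{281} d}{d} = \frac{1}{281}$)
$h{\left(y \right)} = 13$ ($h{\left(y \right)} = 9 + 4 = 13$)
$R{\left(s \right)} = 65 + 13 s$ ($R{\left(s \right)} = 13 \left(s + 5\right) = 13 \left(5 + s\right) = 65 + 13 s$)
$\sqrt{G{\left(651 \right)} + R{\left(K{\left(3,8 \right)} \right)}} = \sqrt{\frac{1}{281} + \left(65 + 13 \cdot 8\right)} = \sqrt{\frac{1}{281} + \left(65 + 104\right)} = \sqrt{\frac{1}{281} + 169} = \sqrt{\frac{47490}{281}} = \frac{\sqrt{13344690}}{281}$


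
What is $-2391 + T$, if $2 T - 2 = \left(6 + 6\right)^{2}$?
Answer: $-2318$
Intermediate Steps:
$T = 73$ ($T = 1 + \frac{\left(6 + 6\right)^{2}}{2} = 1 + \frac{12^{2}}{2} = 1 + \frac{1}{2} \cdot 144 = 1 + 72 = 73$)
$-2391 + T = -2391 + 73 = -2318$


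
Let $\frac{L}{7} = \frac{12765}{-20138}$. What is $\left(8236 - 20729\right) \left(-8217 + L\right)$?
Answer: $\frac{2068382319393}{20138} \approx 1.0271 \cdot 10^{8}$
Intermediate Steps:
$L = - \frac{89355}{20138}$ ($L = 7 \frac{12765}{-20138} = 7 \cdot 12765 \left(- \frac{1}{20138}\right) = 7 \left(- \frac{12765}{20138}\right) = - \frac{89355}{20138} \approx -4.4371$)
$\left(8236 - 20729\right) \left(-8217 + L\right) = \left(8236 - 20729\right) \left(-8217 - \frac{89355}{20138}\right) = \left(-12493\right) \left(- \frac{165563301}{20138}\right) = \frac{2068382319393}{20138}$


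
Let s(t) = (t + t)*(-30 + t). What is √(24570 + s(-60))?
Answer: 3*√3930 ≈ 188.07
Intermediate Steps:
s(t) = 2*t*(-30 + t) (s(t) = (2*t)*(-30 + t) = 2*t*(-30 + t))
√(24570 + s(-60)) = √(24570 + 2*(-60)*(-30 - 60)) = √(24570 + 2*(-60)*(-90)) = √(24570 + 10800) = √35370 = 3*√3930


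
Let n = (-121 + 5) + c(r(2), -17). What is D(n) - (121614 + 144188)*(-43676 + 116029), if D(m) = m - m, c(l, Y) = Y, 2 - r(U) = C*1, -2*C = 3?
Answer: -19231572106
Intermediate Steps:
C = -3/2 (C = -½*3 = -3/2 ≈ -1.5000)
r(U) = 7/2 (r(U) = 2 - (-3)/2 = 2 - 1*(-3/2) = 2 + 3/2 = 7/2)
n = -133 (n = (-121 + 5) - 17 = -116 - 17 = -133)
D(m) = 0
D(n) - (121614 + 144188)*(-43676 + 116029) = 0 - (121614 + 144188)*(-43676 + 116029) = 0 - 265802*72353 = 0 - 1*19231572106 = 0 - 19231572106 = -19231572106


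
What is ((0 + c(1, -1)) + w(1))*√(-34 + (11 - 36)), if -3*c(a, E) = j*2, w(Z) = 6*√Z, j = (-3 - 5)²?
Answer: -110*I*√59/3 ≈ -281.64*I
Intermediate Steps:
j = 64 (j = (-8)² = 64)
c(a, E) = -128/3 (c(a, E) = -64*2/3 = -⅓*128 = -128/3)
((0 + c(1, -1)) + w(1))*√(-34 + (11 - 36)) = ((0 - 128/3) + 6*√1)*√(-34 + (11 - 36)) = (-128/3 + 6*1)*√(-34 - 25) = (-128/3 + 6)*√(-59) = -110*I*√59/3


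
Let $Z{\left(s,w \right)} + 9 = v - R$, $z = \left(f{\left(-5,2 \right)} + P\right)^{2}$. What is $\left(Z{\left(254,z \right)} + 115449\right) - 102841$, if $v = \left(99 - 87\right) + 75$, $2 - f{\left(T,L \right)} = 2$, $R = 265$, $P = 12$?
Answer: $12421$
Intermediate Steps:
$f{\left(T,L \right)} = 0$ ($f{\left(T,L \right)} = 2 - 2 = 0$)
$v = 87$ ($v = 12 + 75 = 87$)
$z = 144$ ($z = \left(0 + 12\right)^{2} = 12^{2} = 144$)
$Z{\left(s,w \right)} = -187$ ($Z{\left(s,w \right)} = -9 + \left(87 - 265\right) = -9 - 178 = -187$)
$\left(Z{\left(254,z \right)} + 115449\right) - 102841 = \left(-187 + 115449\right) - 102841 = 115262 - 102841 = 12421$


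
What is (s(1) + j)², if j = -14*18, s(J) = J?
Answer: 63001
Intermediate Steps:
j = -252
(s(1) + j)² = (1 - 252)² = (-251)² = 63001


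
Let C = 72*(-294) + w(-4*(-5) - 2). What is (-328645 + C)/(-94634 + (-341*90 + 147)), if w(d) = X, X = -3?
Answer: 349816/125177 ≈ 2.7946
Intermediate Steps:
w(d) = -3
C = -21171 (C = 72*(-294) - 3 = -21168 - 3 = -21171)
(-328645 + C)/(-94634 + (-341*90 + 147)) = (-328645 - 21171)/(-94634 + (-341*90 + 147)) = -349816/(-94634 + (-30690 + 147)) = -349816/(-94634 - 30543) = -349816/(-125177) = -349816*(-1/125177) = 349816/125177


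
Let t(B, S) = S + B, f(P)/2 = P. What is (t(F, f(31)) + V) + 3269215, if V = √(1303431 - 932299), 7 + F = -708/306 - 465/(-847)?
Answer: 141222579959/43197 + 2*√92783 ≈ 3.2699e+6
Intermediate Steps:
F = -378610/43197 (F = -7 + (-708/306 - 465/(-847)) = -7 + (-708*1/306 - 465*(-1/847)) = -7 + (-118/51 + 465/847) = -7 - 76231/43197 = -378610/43197 ≈ -8.7647)
f(P) = 2*P
V = 2*√92783 (V = √371132 = 2*√92783 ≈ 609.21)
t(B, S) = B + S
(t(F, f(31)) + V) + 3269215 = ((-378610/43197 + 2*31) + 2*√92783) + 3269215 = ((-378610/43197 + 62) + 2*√92783) + 3269215 = (2299604/43197 + 2*√92783) + 3269215 = 141222579959/43197 + 2*√92783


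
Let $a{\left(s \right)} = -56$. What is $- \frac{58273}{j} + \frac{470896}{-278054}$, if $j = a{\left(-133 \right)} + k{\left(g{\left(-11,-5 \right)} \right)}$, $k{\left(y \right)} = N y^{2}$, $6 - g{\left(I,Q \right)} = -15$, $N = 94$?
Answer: $- \frac{364257075}{117457954} \approx -3.1012$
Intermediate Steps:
$g{\left(I,Q \right)} = 21$ ($g{\left(I,Q \right)} = 6 - -15 = 6 + 15 = 21$)
$k{\left(y \right)} = 94 y^{2}$
$j = 41398$ ($j = -56 + 94 \cdot 21^{2} = -56 + 94 \cdot 441 = -56 + 41454 = 41398$)
$- \frac{58273}{j} + \frac{470896}{-278054} = - \frac{58273}{41398} + \frac{470896}{-278054} = \left(-58273\right) \frac{1}{41398} + 470896 \left(- \frac{1}{278054}\right) = - \frac{58273}{41398} - \frac{235448}{139027} = - \frac{364257075}{117457954}$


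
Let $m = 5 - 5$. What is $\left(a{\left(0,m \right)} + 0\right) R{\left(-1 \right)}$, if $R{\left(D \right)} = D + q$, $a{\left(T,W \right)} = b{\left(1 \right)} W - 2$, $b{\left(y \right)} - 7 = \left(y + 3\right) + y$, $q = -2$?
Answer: $6$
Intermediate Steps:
$m = 0$ ($m = 5 - 5 = 0$)
$b{\left(y \right)} = 10 + 2 y$ ($b{\left(y \right)} = 7 + \left(\left(y + 3\right) + y\right) = 7 + \left(\left(3 + y\right) + y\right) = 7 + \left(3 + 2 y\right) = 10 + 2 y$)
$a{\left(T,W \right)} = -2 + 12 W$ ($a{\left(T,W \right)} = \left(10 + 2 \cdot 1\right) W - 2 = \left(10 + 2\right) W - 2 = 12 W - 2 = -2 + 12 W$)
$R{\left(D \right)} = -2 + D$ ($R{\left(D \right)} = D - 2 = -2 + D$)
$\left(a{\left(0,m \right)} + 0\right) R{\left(-1 \right)} = \left(\left(-2 + 12 \cdot 0\right) + 0\right) \left(-2 - 1\right) = \left(\left(-2 + 0\right) + 0\right) \left(-3\right) = \left(-2 + 0\right) \left(-3\right) = \left(-2\right) \left(-3\right) = 6$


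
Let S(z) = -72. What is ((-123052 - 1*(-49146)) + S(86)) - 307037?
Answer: -381015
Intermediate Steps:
((-123052 - 1*(-49146)) + S(86)) - 307037 = ((-123052 - 1*(-49146)) - 72) - 307037 = ((-123052 + 49146) - 72) - 307037 = (-73906 - 72) - 307037 = -73978 - 307037 = -381015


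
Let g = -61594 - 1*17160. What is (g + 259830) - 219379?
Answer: -38303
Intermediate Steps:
g = -78754 (g = -61594 - 17160 = -78754)
(g + 259830) - 219379 = (-78754 + 259830) - 219379 = 181076 - 219379 = -38303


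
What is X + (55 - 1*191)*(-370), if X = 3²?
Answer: 50329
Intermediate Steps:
X = 9
X + (55 - 1*191)*(-370) = 9 + (55 - 1*191)*(-370) = 9 + (55 - 191)*(-370) = 9 - 136*(-370) = 9 + 50320 = 50329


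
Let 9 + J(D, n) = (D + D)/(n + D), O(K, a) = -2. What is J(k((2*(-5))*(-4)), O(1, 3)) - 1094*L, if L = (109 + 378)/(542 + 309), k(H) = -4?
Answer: -1617907/2553 ≈ -633.73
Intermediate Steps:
J(D, n) = -9 + 2*D/(D + n) (J(D, n) = -9 + (D + D)/(n + D) = -9 + (2*D)/(D + n) = -9 + 2*D/(D + n))
L = 487/851 ≈ 0.57227
J(k((2*(-5))*(-4)), O(1, 3)) - 1094*L = (-9*(-2) - 7*(-4))/(-4 - 2) - 1094*487/851 = (18 + 28)/(-6) - 532778/851 = -1/6*46 - 532778/851 = -23/3 - 532778/851 = -1617907/2553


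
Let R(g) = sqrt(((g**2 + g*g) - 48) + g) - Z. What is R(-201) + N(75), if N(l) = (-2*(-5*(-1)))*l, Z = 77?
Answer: -827 + sqrt(80553) ≈ -543.18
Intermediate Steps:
N(l) = -10*l (N(l) = (-10)*l = (-2*5)*l = -10*l)
R(g) = -77 + sqrt(-48 + g + 2*g**2) (R(g) = sqrt(((g**2 + g*g) - 48) + g) - 1*77 = sqrt(((g**2 + g**2) - 48) + g) - 77 = sqrt((2*g**2 - 48) + g) - 77 = sqrt((-48 + 2*g**2) + g) - 77 = sqrt(-48 + g + 2*g**2) - 77 = -77 + sqrt(-48 + g + 2*g**2))
R(-201) + N(75) = (-77 + sqrt(-48 - 201 + 2*(-201)**2)) - 10*75 = (-77 + sqrt(-48 - 201 + 2*40401)) - 750 = (-77 + sqrt(-48 - 201 + 80802)) - 750 = (-77 + sqrt(80553)) - 750 = -827 + sqrt(80553)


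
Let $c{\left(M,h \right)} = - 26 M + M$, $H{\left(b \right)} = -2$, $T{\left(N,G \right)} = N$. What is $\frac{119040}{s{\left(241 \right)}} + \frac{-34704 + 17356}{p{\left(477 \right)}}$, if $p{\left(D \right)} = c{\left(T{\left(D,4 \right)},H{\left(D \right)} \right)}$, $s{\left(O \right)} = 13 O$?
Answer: $\frac{1473903284}{37361025} \approx 39.45$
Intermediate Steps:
$c{\left(M,h \right)} = - 25 M$
$p{\left(D \right)} = - 25 D$
$\frac{119040}{s{\left(241 \right)}} + \frac{-34704 + 17356}{p{\left(477 \right)}} = \frac{119040}{13 \cdot 241} + \frac{-34704 + 17356}{\left(-25\right) 477} = \frac{119040}{3133} - \frac{17348}{-11925} = 119040 \cdot \frac{1}{3133} - - \frac{17348}{11925} = \frac{119040}{3133} + \frac{17348}{11925} = \frac{1473903284}{37361025}$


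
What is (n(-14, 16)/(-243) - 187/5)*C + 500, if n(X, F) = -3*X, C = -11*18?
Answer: 357274/45 ≈ 7939.4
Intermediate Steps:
C = -198
(n(-14, 16)/(-243) - 187/5)*C + 500 = (-3*(-14)/(-243) - 187/5)*(-198) + 500 = (42*(-1/243) - 187*⅕)*(-198) + 500 = (-14/81 - 187/5)*(-198) + 500 = -15217/405*(-198) + 500 = 334774/45 + 500 = 357274/45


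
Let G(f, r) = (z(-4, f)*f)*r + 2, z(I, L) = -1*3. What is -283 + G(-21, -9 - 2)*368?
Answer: -254571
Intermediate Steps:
z(I, L) = -3
G(f, r) = 2 - 3*f*r (G(f, r) = (-3*f)*r + 2 = -3*f*r + 2 = 2 - 3*f*r)
-283 + G(-21, -9 - 2)*368 = -283 + (2 - 3*(-21)*(-9 - 2))*368 = -283 + (2 - 3*(-21)*(-11))*368 = -283 + (2 - 693)*368 = -283 - 691*368 = -283 - 254288 = -254571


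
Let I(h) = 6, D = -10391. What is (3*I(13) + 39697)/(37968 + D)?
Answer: 39715/27577 ≈ 1.4401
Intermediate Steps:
(3*I(13) + 39697)/(37968 + D) = (3*6 + 39697)/(37968 - 10391) = (18 + 39697)/27577 = 39715*(1/27577) = 39715/27577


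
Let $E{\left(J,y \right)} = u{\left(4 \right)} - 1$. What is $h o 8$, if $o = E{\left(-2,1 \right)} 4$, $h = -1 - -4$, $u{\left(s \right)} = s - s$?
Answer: $-96$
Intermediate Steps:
$u{\left(s \right)} = 0$
$h = 3$ ($h = -1 + 4 = 3$)
$E{\left(J,y \right)} = -1$ ($E{\left(J,y \right)} = 0 - 1 = -1$)
$o = -4$ ($o = \left(-1\right) 4 = -4$)
$h o 8 = 3 \left(-4\right) 8 = \left(-12\right) 8 = -96$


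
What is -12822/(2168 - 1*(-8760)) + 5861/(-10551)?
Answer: -99666965/57650664 ≈ -1.7288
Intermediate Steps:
-12822/(2168 - 1*(-8760)) + 5861/(-10551) = -12822/(2168 + 8760) + 5861*(-1/10551) = -12822/10928 - 5861/10551 = -12822*1/10928 - 5861/10551 = -6411/5464 - 5861/10551 = -99666965/57650664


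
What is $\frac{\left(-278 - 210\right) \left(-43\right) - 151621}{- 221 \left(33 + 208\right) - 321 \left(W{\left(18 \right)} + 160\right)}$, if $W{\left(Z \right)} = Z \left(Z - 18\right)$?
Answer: $\frac{130637}{104621} \approx 1.2487$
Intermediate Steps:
$W{\left(Z \right)} = Z \left(-18 + Z\right)$
$\frac{\left(-278 - 210\right) \left(-43\right) - 151621}{- 221 \left(33 + 208\right) - 321 \left(W{\left(18 \right)} + 160\right)} = \frac{\left(-278 - 210\right) \left(-43\right) - 151621}{- 221 \left(33 + 208\right) - 321 \left(18 \left(-18 + 18\right) + 160\right)} = \frac{\left(-488\right) \left(-43\right) - 151621}{\left(-221\right) 241 - 321 \left(18 \cdot 0 + 160\right)} = \frac{20984 - 151621}{-53261 - 321 \left(0 + 160\right)} = - \frac{130637}{-53261 - 51360} = - \frac{130637}{-104621} = \left(-130637\right) \left(- \frac{1}{104621}\right) = \frac{130637}{104621}$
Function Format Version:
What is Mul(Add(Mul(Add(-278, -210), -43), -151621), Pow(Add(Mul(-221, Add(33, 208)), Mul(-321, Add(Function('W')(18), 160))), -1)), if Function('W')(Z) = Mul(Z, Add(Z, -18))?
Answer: Rational(130637, 104621) ≈ 1.2487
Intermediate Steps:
Function('W')(Z) = Mul(Z, Add(-18, Z))
Mul(Add(Mul(Add(-278, -210), -43), -151621), Pow(Add(Mul(-221, Add(33, 208)), Mul(-321, Add(Function('W')(18), 160))), -1)) = Mul(Add(Mul(Add(-278, -210), -43), -151621), Pow(Add(Mul(-221, Add(33, 208)), Mul(-321, Add(Mul(18, Add(-18, 18)), 160))), -1)) = Mul(Add(Mul(-488, -43), -151621), Pow(Add(Mul(-221, 241), Mul(-321, Add(Mul(18, 0), 160))), -1)) = Mul(Add(20984, -151621), Pow(Add(-53261, Mul(-321, Add(0, 160))), -1)) = Mul(-130637, Pow(Add(-53261, Mul(-321, 160)), -1)) = Mul(-130637, Pow(Add(-53261, -51360), -1)) = Mul(-130637, Pow(-104621, -1)) = Mul(-130637, Rational(-1, 104621)) = Rational(130637, 104621)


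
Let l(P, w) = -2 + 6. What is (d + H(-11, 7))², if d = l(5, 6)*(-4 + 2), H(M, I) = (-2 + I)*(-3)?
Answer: 529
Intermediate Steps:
l(P, w) = 4
H(M, I) = 6 - 3*I
d = -8 (d = 4*(-4 + 2) = 4*(-2) = -8)
(d + H(-11, 7))² = (-8 + (6 - 3*7))² = (-8 + (6 - 21))² = (-8 - 15)² = (-23)² = 529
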